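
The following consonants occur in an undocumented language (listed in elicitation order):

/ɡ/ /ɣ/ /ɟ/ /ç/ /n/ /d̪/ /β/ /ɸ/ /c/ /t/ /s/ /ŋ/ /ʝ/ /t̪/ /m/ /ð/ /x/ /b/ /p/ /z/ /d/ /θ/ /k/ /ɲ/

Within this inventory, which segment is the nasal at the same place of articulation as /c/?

/c/ is a voiceless palatal stop.
The nasal at the same place is a palatal nasal — in this inventory, /ɲ/.

/ɲ/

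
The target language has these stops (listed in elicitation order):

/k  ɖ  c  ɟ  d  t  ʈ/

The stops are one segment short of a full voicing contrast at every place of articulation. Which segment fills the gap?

place of articulation  voiceless  voiced  
alveolar          t         d       
retroflex         ʈ         ɖ       
palatal           c         ɟ       
velar             k         —       
The velar row has no voiced member, so the gap is the voiced velar stop /ɡ/.

/ɡ/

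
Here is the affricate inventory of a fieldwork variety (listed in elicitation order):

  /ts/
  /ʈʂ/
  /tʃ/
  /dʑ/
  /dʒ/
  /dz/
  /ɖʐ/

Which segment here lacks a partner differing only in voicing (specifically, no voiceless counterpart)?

Alveolar: /ts/ ~ /dz/
Postalveolar: /tʃ/ ~ /dʒ/
Retroflex: /ʈʂ/ ~ /ɖʐ/
Alveolo-palatal: only /dʑ/ (voiced); no voiceless partner.
So /dʑ/ is the unpaired segment.

/dʑ/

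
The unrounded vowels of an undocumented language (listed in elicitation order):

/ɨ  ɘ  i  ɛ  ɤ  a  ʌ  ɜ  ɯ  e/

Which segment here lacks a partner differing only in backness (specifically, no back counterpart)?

/a/

High: /i/ ~ /ɨ/ ~ /ɯ/
High-mid: /e/ ~ /ɘ/ ~ /ɤ/
Low-mid: /ɛ/ ~ /ɜ/ ~ /ʌ/
Low: only /a/ (front); no back partner.
So /a/ is the unpaired segment.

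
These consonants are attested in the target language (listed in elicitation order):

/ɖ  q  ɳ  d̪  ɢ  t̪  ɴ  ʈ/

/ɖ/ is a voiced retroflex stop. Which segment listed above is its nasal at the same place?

/ɳ/

The nasal at the same place is a retroflex nasal — in this inventory, /ɳ/.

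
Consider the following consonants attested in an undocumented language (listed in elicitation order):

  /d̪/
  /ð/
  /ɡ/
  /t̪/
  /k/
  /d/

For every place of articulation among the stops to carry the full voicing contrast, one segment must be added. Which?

/t/

dental: voiceless /t̪/, voiced /d̪/.
alveolar: voiceless —, voiced /d/.
velar: voiceless /k/, voiced /ɡ/.
The alveolar row has no voiceless member, so the gap is the voiceless alveolar stop /t/.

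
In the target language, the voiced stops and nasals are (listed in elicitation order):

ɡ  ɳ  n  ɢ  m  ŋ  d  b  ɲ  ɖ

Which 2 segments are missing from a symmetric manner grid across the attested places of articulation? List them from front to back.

/ɟ/, /ɴ/

place of articulation  oral stop  nasal   
bilabial          b         m       
alveolar          d         n       
retroflex         ɖ         ɳ       
palatal           —         ɲ       
velar             ɡ         ŋ       
uvular            ɢ         —       
Gaps, from front to back: palatal lacks oral stop (/ɟ/); uvular lacks nasal (/ɴ/).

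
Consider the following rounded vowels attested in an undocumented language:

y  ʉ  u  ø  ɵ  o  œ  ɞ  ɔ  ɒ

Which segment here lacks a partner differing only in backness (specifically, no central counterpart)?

/ɒ/

High: /y/ ~ /ʉ/ ~ /u/
High-mid: /ø/ ~ /ɵ/ ~ /o/
Low-mid: /œ/ ~ /ɞ/ ~ /ɔ/
Low: only /ɒ/ (back); no central partner.
So /ɒ/ is the unpaired segment.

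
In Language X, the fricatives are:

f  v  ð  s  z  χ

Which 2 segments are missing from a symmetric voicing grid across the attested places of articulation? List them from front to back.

labiodental: voiceless /f/, voiced /v/.
dental: voiceless —, voiced /ð/.
alveolar: voiceless /s/, voiced /z/.
uvular: voiceless /χ/, voiced —.
Gaps, from front to back: dental lacks voiceless (/θ/); uvular lacks voiced (/ʁ/).

/θ/, /ʁ/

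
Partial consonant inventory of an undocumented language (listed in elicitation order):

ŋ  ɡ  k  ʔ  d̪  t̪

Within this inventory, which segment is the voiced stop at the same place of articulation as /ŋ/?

/ɡ/

/ŋ/ is a velar nasal.
The voiced stop at the same place is a voiced velar stop — in this inventory, /ɡ/.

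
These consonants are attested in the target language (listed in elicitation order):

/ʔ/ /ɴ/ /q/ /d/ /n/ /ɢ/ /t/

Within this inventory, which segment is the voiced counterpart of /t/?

/t/ is a voiceless alveolar stop.
The voiced counterpart is a voiced alveolar stop — in this inventory, /d/.

/d/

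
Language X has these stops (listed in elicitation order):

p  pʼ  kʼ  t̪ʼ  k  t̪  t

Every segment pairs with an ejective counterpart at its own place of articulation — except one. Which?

Bilabial: /p/ ~ /pʼ/
Dental: /t̪/ ~ /t̪ʼ/
Velar: /k/ ~ /kʼ/
Alveolar: only /t/ (plain); no ejective partner.
So /t/ is the unpaired segment.

/t/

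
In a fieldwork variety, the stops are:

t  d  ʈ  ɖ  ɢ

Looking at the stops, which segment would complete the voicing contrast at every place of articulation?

alveolar: voiceless /t/, voiced /d/.
retroflex: voiceless /ʈ/, voiced /ɖ/.
uvular: voiceless —, voiced /ɢ/.
The uvular row has no voiceless member, so the gap is the voiceless uvular stop /q/.

/q/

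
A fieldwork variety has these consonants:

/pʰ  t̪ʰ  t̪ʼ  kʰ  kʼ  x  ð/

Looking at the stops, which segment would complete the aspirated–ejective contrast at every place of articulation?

Aspirated: /pʰ/ (bilabial), /t̪ʰ/ (dental), /kʰ/ (velar).
Ejective: /t̪ʼ/ (dental), /kʼ/ (velar).
The bilabial row has no ejective member, so the gap is the ejective bilabial stop /pʼ/.

/pʼ/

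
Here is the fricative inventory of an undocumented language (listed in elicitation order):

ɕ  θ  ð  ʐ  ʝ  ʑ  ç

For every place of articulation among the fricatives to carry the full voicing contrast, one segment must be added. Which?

Voiceless: /θ/ (dental), /ɕ/ (alveolo-palatal), /ç/ (palatal).
Voiced: /ð/ (dental), /ʐ/ (retroflex), /ʑ/ (alveolo-palatal), /ʝ/ (palatal).
The retroflex row has no voiceless member, so the gap is the voiceless retroflex fricative /ʂ/.

/ʂ/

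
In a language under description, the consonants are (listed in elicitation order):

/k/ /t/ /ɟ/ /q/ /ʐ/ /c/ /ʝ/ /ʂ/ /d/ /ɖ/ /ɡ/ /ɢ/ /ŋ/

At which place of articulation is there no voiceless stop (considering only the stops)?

Voiceless: /t/ (alveolar), /c/ (palatal), /k/ (velar), /q/ (uvular).
Voiced: /d/ (alveolar), /ɖ/ (retroflex), /ɟ/ (palatal), /ɡ/ (velar), /ɢ/ (uvular).
Every place of articulation has a voiceless member except retroflex, where /ʈ/ would be expected.

retroflex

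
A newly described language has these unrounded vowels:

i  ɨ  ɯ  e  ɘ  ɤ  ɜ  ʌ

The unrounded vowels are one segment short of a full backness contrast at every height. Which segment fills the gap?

/ɛ/

height            front     central   back    
high              i         ɨ         ɯ       
high-mid          e         ɘ         ɤ       
low-mid           —         ɜ         ʌ       
The low-mid row has no front member, so the gap is the low-mid front unrounded vowel /ɛ/.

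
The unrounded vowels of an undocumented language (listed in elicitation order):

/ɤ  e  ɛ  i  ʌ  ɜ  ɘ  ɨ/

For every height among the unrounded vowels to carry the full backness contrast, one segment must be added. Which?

high: front /i/, central /ɨ/, back —.
high-mid: front /e/, central /ɘ/, back /ɤ/.
low-mid: front /ɛ/, central /ɜ/, back /ʌ/.
The high row has no back member, so the gap is the high back unrounded vowel /ɯ/.

/ɯ/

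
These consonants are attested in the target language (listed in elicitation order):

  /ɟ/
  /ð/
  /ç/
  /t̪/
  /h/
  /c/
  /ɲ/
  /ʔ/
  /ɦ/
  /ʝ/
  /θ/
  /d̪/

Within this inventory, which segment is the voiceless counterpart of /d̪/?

/t̪/

/d̪/ is a voiced dental stop.
The voiceless counterpart is a voiceless dental stop — in this inventory, /t̪/.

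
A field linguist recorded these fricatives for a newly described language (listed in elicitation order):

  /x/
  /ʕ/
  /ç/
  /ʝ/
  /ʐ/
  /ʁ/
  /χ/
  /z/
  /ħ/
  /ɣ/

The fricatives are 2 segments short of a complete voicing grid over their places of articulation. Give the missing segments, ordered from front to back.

alveolar: voiceless —, voiced /z/.
retroflex: voiceless —, voiced /ʐ/.
palatal: voiceless /ç/, voiced /ʝ/.
velar: voiceless /x/, voiced /ɣ/.
uvular: voiceless /χ/, voiced /ʁ/.
pharyngeal: voiceless /ħ/, voiced /ʕ/.
Gaps, from front to back: alveolar lacks voiceless (/s/); retroflex lacks voiceless (/ʂ/).

/s/, /ʂ/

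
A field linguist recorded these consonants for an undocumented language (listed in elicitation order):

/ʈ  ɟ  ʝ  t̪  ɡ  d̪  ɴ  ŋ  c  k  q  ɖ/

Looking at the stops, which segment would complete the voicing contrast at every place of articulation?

Voiceless: /t̪/ (dental), /ʈ/ (retroflex), /c/ (palatal), /k/ (velar), /q/ (uvular).
Voiced: /d̪/ (dental), /ɖ/ (retroflex), /ɟ/ (palatal), /ɡ/ (velar).
The uvular row has no voiced member, so the gap is the voiced uvular stop /ɢ/.

/ɢ/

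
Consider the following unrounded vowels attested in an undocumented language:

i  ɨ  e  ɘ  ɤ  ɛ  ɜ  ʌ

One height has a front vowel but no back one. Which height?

high

high: front /i/, central /ɨ/, back —.
high-mid: front /e/, central /ɘ/, back /ɤ/.
low-mid: front /ɛ/, central /ɜ/, back /ʌ/.
Every height has a back member except high, where /ɯ/ would be expected.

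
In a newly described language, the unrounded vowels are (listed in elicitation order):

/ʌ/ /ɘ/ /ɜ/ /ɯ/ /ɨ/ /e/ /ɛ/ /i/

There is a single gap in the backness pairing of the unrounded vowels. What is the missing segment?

high: front /i/, central /ɨ/, back /ɯ/.
high-mid: front /e/, central /ɘ/, back —.
low-mid: front /ɛ/, central /ɜ/, back /ʌ/.
The high-mid row has no back member, so the gap is the high-mid back unrounded vowel /ɤ/.

/ɤ/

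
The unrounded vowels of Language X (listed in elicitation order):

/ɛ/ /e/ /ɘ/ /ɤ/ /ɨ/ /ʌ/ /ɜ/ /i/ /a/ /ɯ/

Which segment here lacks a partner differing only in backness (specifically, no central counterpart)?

/a/

High: /i/ ~ /ɨ/ ~ /ɯ/
High-mid: /e/ ~ /ɘ/ ~ /ɤ/
Low-mid: /ɛ/ ~ /ɜ/ ~ /ʌ/
Low: only /a/ (front); no central partner.
So /a/ is the unpaired segment.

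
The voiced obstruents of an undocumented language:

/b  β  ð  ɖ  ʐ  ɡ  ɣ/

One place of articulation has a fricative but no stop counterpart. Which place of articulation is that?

dental

bilabial: stop /b/, fricative /β/.
dental: stop —, fricative /ð/.
retroflex: stop /ɖ/, fricative /ʐ/.
velar: stop /ɡ/, fricative /ɣ/.
Every place of articulation has a stop member except dental, where /d̪/ would be expected.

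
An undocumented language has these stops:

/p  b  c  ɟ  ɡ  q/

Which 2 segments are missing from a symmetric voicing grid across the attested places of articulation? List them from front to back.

Voiceless: /p/ (bilabial), /c/ (palatal), /q/ (uvular).
Voiced: /b/ (bilabial), /ɟ/ (palatal), /ɡ/ (velar).
Gaps, from front to back: velar lacks voiceless (/k/); uvular lacks voiced (/ɢ/).

/k/, /ɢ/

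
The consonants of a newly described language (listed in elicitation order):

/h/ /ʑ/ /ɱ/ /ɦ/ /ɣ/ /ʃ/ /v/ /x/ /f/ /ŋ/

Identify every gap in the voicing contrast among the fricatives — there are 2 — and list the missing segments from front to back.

/ʒ/, /ɕ/

place of articulation  voiceless  voiced  
labiodental       f         v       
postalveolar      ʃ         —       
alveolo-palatal   —         ʑ       
velar             x         ɣ       
glottal           h         ɦ       
Gaps, from front to back: postalveolar lacks voiced (/ʒ/); alveolo-palatal lacks voiceless (/ɕ/).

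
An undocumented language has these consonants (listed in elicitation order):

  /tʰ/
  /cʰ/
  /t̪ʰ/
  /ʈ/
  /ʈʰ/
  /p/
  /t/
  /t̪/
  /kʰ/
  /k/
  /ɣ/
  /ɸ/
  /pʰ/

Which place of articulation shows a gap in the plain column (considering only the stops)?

Plain: /p/ (bilabial), /t̪/ (dental), /t/ (alveolar), /ʈ/ (retroflex), /k/ (velar).
Aspirated: /pʰ/ (bilabial), /t̪ʰ/ (dental), /tʰ/ (alveolar), /ʈʰ/ (retroflex), /cʰ/ (palatal), /kʰ/ (velar).
Every place of articulation has a plain member except palatal, where /c/ would be expected.

palatal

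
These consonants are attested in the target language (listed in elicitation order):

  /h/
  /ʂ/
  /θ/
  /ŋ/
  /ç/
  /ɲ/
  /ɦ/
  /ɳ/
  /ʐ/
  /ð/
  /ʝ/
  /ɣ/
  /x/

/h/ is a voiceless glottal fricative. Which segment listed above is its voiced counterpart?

The voiced counterpart is a voiced glottal fricative — in this inventory, /ɦ/.

/ɦ/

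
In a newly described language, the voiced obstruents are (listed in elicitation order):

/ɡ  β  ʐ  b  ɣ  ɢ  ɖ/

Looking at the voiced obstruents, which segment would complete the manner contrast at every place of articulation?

/ʁ/

place of articulation  stop      fricative
bilabial          b         β       
retroflex         ɖ         ʐ       
velar             ɡ         ɣ       
uvular            ɢ         —       
The uvular row has no fricative member, so the gap is the uvular fricative /ʁ/.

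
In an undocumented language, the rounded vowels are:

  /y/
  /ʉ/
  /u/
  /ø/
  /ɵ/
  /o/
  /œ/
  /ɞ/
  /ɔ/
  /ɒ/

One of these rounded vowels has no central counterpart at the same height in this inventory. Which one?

/ɒ/

High: /y/ ~ /ʉ/ ~ /u/
High-mid: /ø/ ~ /ɵ/ ~ /o/
Low-mid: /œ/ ~ /ɞ/ ~ /ɔ/
Low: only /ɒ/ (back); no central partner.
So /ɒ/ is the unpaired segment.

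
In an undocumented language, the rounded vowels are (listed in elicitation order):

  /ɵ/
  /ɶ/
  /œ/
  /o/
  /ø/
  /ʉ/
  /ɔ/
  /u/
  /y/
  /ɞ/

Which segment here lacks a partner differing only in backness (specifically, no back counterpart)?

High: /y/ ~ /ʉ/ ~ /u/
High-mid: /ø/ ~ /ɵ/ ~ /o/
Low-mid: /œ/ ~ /ɞ/ ~ /ɔ/
Low: only /ɶ/ (front); no back partner.
So /ɶ/ is the unpaired segment.

/ɶ/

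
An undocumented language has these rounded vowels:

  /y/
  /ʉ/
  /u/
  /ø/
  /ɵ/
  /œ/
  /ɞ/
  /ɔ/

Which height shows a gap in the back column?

height            front     central   back    
high              y         ʉ         u       
high-mid          ø         ɵ         —       
low-mid           œ         ɞ         ɔ       
Every height has a back member except high-mid, where /o/ would be expected.

high-mid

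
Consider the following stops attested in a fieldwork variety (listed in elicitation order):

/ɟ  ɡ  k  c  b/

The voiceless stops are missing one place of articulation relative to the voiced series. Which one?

bilabial

Voiceless: /c/ (palatal), /k/ (velar).
Voiced: /b/ (bilabial), /ɟ/ (palatal), /ɡ/ (velar).
Every place of articulation has a voiceless member except bilabial, where /p/ would be expected.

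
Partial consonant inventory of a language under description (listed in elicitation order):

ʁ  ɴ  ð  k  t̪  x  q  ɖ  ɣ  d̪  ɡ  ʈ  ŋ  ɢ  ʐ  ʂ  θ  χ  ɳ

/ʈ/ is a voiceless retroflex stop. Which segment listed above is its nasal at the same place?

/ɳ/

The nasal at the same place is a retroflex nasal — in this inventory, /ɳ/.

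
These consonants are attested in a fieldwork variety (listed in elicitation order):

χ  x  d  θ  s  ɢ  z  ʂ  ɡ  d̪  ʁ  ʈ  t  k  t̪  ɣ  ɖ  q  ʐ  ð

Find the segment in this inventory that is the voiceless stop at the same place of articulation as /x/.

/k/

/x/ is a voiceless velar fricative.
The voiceless stop at the same place is a voiceless velar stop — in this inventory, /k/.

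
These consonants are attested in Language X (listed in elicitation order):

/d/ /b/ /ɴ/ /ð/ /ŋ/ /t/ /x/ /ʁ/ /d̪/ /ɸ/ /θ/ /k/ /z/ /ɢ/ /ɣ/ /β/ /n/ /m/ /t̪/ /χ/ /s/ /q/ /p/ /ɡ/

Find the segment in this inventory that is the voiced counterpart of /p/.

/p/ is a voiceless bilabial stop.
The voiced counterpart is a voiced bilabial stop — in this inventory, /b/.

/b/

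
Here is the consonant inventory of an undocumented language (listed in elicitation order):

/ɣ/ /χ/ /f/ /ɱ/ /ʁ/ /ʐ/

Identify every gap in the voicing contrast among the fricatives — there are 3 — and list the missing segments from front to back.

/v/, /ʂ/, /x/

place of articulation  voiceless  voiced  
labiodental       f         —       
retroflex         —         ʐ       
velar             —         ɣ       
uvular            χ         ʁ       
Gaps, from front to back: labiodental lacks voiced (/v/); retroflex lacks voiceless (/ʂ/); velar lacks voiceless (/x/).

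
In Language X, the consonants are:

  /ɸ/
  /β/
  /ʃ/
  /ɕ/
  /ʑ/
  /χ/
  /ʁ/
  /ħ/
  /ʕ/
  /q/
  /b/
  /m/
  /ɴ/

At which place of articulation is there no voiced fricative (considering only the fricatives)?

postalveolar

place of articulation  voiceless  voiced  
bilabial          ɸ         β       
postalveolar      ʃ         —       
alveolo-palatal   ɕ         ʑ       
uvular            χ         ʁ       
pharyngeal        ħ         ʕ       
Every place of articulation has a voiced member except postalveolar, where /ʒ/ would be expected.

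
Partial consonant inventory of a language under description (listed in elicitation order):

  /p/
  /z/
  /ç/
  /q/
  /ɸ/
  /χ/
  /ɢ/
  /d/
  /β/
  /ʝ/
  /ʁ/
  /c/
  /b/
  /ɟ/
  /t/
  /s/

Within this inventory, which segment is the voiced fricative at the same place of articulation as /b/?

/b/ is a voiced bilabial stop.
The voiced fricative at the same place is a voiced bilabial fricative — in this inventory, /β/.

/β/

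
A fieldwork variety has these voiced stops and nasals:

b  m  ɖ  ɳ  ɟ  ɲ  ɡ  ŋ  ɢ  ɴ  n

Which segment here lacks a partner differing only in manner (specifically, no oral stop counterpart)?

/n/

Bilabial: /b/ ~ /m/
Retroflex: /ɖ/ ~ /ɳ/
Palatal: /ɟ/ ~ /ɲ/
Velar: /ɡ/ ~ /ŋ/
Uvular: /ɢ/ ~ /ɴ/
Alveolar: only /n/ (nasal); no oral stop partner.
So /n/ is the unpaired segment.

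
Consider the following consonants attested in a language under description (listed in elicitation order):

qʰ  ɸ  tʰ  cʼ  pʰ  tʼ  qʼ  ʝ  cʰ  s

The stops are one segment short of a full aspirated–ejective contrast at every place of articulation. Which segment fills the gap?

bilabial: aspirated /pʰ/, ejective —.
alveolar: aspirated /tʰ/, ejective /tʼ/.
palatal: aspirated /cʰ/, ejective /cʼ/.
uvular: aspirated /qʰ/, ejective /qʼ/.
The bilabial row has no ejective member, so the gap is the ejective bilabial stop /pʼ/.

/pʼ/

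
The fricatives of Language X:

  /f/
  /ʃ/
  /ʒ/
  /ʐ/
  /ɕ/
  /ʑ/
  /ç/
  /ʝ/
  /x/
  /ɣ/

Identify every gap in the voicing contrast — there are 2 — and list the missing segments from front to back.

/v/, /ʂ/

Voiceless: /f/ (labiodental), /ʃ/ (postalveolar), /ɕ/ (alveolo-palatal), /ç/ (palatal), /x/ (velar).
Voiced: /ʒ/ (postalveolar), /ʐ/ (retroflex), /ʑ/ (alveolo-palatal), /ʝ/ (palatal), /ɣ/ (velar).
Gaps, from front to back: labiodental lacks voiced (/v/); retroflex lacks voiceless (/ʂ/).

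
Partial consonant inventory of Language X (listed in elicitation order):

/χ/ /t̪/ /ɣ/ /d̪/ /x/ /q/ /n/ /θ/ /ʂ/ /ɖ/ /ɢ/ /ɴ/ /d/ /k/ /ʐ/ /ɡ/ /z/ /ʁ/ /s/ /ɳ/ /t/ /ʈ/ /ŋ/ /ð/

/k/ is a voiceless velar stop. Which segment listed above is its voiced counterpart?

/ɡ/

The voiced counterpart is a voiced velar stop — in this inventory, /ɡ/.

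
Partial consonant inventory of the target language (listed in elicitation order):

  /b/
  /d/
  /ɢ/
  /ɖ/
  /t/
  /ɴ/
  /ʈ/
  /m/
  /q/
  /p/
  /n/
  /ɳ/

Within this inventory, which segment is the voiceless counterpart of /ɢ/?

/q/

/ɢ/ is a voiced uvular stop.
The voiceless counterpart is a voiceless uvular stop — in this inventory, /q/.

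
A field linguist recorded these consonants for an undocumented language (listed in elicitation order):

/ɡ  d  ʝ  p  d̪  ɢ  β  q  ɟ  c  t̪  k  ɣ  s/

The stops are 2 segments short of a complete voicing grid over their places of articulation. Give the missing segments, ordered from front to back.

/b/, /t/

bilabial: voiceless /p/, voiced —.
dental: voiceless /t̪/, voiced /d̪/.
alveolar: voiceless —, voiced /d/.
palatal: voiceless /c/, voiced /ɟ/.
velar: voiceless /k/, voiced /ɡ/.
uvular: voiceless /q/, voiced /ɢ/.
Gaps, from front to back: bilabial lacks voiced (/b/); alveolar lacks voiceless (/t/).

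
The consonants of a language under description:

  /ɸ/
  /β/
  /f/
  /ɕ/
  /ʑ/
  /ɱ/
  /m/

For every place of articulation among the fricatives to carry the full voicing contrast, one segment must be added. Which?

/v/

bilabial: voiceless /ɸ/, voiced /β/.
labiodental: voiceless /f/, voiced —.
alveolo-palatal: voiceless /ɕ/, voiced /ʑ/.
The labiodental row has no voiced member, so the gap is the voiced labiodental fricative /v/.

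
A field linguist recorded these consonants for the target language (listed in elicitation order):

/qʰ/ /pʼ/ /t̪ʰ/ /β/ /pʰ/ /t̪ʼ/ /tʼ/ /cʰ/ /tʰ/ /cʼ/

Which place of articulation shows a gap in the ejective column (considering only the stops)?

uvular

bilabial: aspirated /pʰ/, ejective /pʼ/.
dental: aspirated /t̪ʰ/, ejective /t̪ʼ/.
alveolar: aspirated /tʰ/, ejective /tʼ/.
palatal: aspirated /cʰ/, ejective /cʼ/.
uvular: aspirated /qʰ/, ejective —.
Every place of articulation has an ejective member except uvular, where /qʼ/ would be expected.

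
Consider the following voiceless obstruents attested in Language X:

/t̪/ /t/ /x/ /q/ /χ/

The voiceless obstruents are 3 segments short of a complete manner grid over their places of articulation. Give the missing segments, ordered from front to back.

/θ/, /s/, /k/

Stop: /t̪/ (dental), /t/ (alveolar), /q/ (uvular).
Fricative: /x/ (velar), /χ/ (uvular).
Gaps, from front to back: dental lacks fricative (/θ/); alveolar lacks fricative (/s/); velar lacks stop (/k/).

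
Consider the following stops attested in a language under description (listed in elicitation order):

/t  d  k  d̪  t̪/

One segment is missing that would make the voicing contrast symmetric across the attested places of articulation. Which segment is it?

/ɡ/

dental: voiceless /t̪/, voiced /d̪/.
alveolar: voiceless /t/, voiced /d/.
velar: voiceless /k/, voiced —.
The velar row has no voiced member, so the gap is the voiced velar stop /ɡ/.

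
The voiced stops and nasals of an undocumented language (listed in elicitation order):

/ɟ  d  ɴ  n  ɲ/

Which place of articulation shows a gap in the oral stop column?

Oral stop: /d/ (alveolar), /ɟ/ (palatal).
Nasal: /n/ (alveolar), /ɲ/ (palatal), /ɴ/ (uvular).
Every place of articulation has an oral stop member except uvular, where /ɢ/ would be expected.

uvular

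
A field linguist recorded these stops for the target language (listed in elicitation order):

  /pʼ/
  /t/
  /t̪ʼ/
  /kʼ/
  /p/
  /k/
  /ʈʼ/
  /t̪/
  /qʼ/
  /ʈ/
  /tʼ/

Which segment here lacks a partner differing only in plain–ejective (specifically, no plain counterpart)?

/qʼ/

Bilabial: /p/ ~ /pʼ/
Dental: /t̪/ ~ /t̪ʼ/
Alveolar: /t/ ~ /tʼ/
Retroflex: /ʈ/ ~ /ʈʼ/
Velar: /k/ ~ /kʼ/
Uvular: only /qʼ/ (ejective); no plain partner.
So /qʼ/ is the unpaired segment.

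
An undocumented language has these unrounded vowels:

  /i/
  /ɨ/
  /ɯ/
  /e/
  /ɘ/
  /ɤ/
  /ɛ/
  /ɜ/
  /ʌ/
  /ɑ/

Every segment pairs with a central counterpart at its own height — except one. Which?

/ɑ/

High: /i/ ~ /ɨ/ ~ /ɯ/
High-mid: /e/ ~ /ɘ/ ~ /ɤ/
Low-mid: /ɛ/ ~ /ɜ/ ~ /ʌ/
Low: only /ɑ/ (back); no central partner.
So /ɑ/ is the unpaired segment.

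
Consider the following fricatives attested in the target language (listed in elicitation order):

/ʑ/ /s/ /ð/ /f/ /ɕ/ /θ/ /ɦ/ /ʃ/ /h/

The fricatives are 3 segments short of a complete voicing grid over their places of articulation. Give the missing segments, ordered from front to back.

/v/, /z/, /ʒ/

labiodental: voiceless /f/, voiced —.
dental: voiceless /θ/, voiced /ð/.
alveolar: voiceless /s/, voiced —.
postalveolar: voiceless /ʃ/, voiced —.
alveolo-palatal: voiceless /ɕ/, voiced /ʑ/.
glottal: voiceless /h/, voiced /ɦ/.
Gaps, from front to back: labiodental lacks voiced (/v/); alveolar lacks voiced (/z/); postalveolar lacks voiced (/ʒ/).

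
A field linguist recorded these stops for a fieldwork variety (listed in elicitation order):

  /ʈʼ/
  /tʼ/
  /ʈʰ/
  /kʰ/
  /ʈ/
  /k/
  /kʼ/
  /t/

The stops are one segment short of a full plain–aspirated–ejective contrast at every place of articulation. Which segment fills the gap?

/tʰ/

Plain: /t/ (alveolar), /ʈ/ (retroflex), /k/ (velar).
Aspirated: /ʈʰ/ (retroflex), /kʰ/ (velar).
Ejective: /tʼ/ (alveolar), /ʈʼ/ (retroflex), /kʼ/ (velar).
The alveolar row has no aspirated member, so the gap is the aspirated alveolar stop /tʰ/.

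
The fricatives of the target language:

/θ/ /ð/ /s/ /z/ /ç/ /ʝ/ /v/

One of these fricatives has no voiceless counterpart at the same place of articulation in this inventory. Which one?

/v/

Dental: /θ/ ~ /ð/
Alveolar: /s/ ~ /z/
Palatal: /ç/ ~ /ʝ/
Labiodental: only /v/ (voiced); no voiceless partner.
So /v/ is the unpaired segment.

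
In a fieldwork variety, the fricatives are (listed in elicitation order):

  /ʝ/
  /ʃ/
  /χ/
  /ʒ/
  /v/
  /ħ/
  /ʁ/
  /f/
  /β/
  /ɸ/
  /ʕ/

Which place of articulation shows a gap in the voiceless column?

palatal

bilabial: voiceless /ɸ/, voiced /β/.
labiodental: voiceless /f/, voiced /v/.
postalveolar: voiceless /ʃ/, voiced /ʒ/.
palatal: voiceless —, voiced /ʝ/.
uvular: voiceless /χ/, voiced /ʁ/.
pharyngeal: voiceless /ħ/, voiced /ʕ/.
Every place of articulation has a voiceless member except palatal, where /ç/ would be expected.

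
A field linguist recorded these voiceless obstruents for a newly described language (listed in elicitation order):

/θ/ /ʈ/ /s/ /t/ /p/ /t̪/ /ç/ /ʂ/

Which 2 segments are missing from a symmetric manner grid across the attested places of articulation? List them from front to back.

Stop: /p/ (bilabial), /t̪/ (dental), /t/ (alveolar), /ʈ/ (retroflex).
Fricative: /θ/ (dental), /s/ (alveolar), /ʂ/ (retroflex), /ç/ (palatal).
Gaps, from front to back: bilabial lacks fricative (/ɸ/); palatal lacks stop (/c/).

/ɸ/, /c/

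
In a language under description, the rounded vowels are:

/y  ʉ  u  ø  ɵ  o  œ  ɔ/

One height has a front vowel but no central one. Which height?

Front: /y/ (high), /ø/ (high-mid), /œ/ (low-mid).
Central: /ʉ/ (high), /ɵ/ (high-mid).
Back: /u/ (high), /o/ (high-mid), /ɔ/ (low-mid).
Every height has a central member except low-mid, where /ɞ/ would be expected.

low-mid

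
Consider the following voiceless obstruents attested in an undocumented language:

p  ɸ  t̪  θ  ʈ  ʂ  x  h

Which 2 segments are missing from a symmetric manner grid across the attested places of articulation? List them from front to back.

Stop: /p/ (bilabial), /t̪/ (dental), /ʈ/ (retroflex).
Fricative: /ɸ/ (bilabial), /θ/ (dental), /ʂ/ (retroflex), /x/ (velar), /h/ (glottal).
Gaps, from front to back: velar lacks stop (/k/); glottal lacks stop (/ʔ/).

/k/, /ʔ/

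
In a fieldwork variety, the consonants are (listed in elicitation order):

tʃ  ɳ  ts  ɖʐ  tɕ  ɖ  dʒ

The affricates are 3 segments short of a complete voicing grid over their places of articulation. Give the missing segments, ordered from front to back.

/dz/, /ʈʂ/, /dʑ/

Voiceless: /ts/ (alveolar), /tʃ/ (postalveolar), /tɕ/ (alveolo-palatal).
Voiced: /dʒ/ (postalveolar), /ɖʐ/ (retroflex).
Gaps, from front to back: alveolar lacks voiced (/dz/); retroflex lacks voiceless (/ʈʂ/); alveolo-palatal lacks voiced (/dʑ/).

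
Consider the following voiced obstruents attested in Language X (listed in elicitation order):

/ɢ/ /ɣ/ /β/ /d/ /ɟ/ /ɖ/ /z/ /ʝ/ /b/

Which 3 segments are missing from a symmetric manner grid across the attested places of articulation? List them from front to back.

place of articulation  stop      fricative
bilabial          b         β       
alveolar          d         z       
retroflex         ɖ         —       
palatal           ɟ         ʝ       
velar             —         ɣ       
uvular            ɢ         —       
Gaps, from front to back: retroflex lacks fricative (/ʐ/); velar lacks stop (/ɡ/); uvular lacks fricative (/ʁ/).

/ʐ/, /ɡ/, /ʁ/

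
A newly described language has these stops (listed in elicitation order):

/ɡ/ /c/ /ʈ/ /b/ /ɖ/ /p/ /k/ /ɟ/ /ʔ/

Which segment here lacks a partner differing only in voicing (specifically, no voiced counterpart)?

/ʔ/

Bilabial: /p/ ~ /b/
Retroflex: /ʈ/ ~ /ɖ/
Palatal: /c/ ~ /ɟ/
Velar: /k/ ~ /ɡ/
Glottal: only /ʔ/ (voiceless); no voiced partner.
So /ʔ/ is the unpaired segment.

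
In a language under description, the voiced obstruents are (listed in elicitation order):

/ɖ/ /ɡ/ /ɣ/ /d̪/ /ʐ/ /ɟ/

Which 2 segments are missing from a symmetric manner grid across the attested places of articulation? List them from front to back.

/ð/, /ʝ/

dental: stop /d̪/, fricative —.
retroflex: stop /ɖ/, fricative /ʐ/.
palatal: stop /ɟ/, fricative —.
velar: stop /ɡ/, fricative /ɣ/.
Gaps, from front to back: dental lacks fricative (/ð/); palatal lacks fricative (/ʝ/).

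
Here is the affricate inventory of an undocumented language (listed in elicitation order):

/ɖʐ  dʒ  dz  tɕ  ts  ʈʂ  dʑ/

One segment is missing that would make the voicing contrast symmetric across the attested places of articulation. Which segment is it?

Voiceless: /ts/ (alveolar), /ʈʂ/ (retroflex), /tɕ/ (alveolo-palatal).
Voiced: /dz/ (alveolar), /dʒ/ (postalveolar), /ɖʐ/ (retroflex), /dʑ/ (alveolo-palatal).
The postalveolar row has no voiceless member, so the gap is the voiceless postalveolar affricate /tʃ/.

/tʃ/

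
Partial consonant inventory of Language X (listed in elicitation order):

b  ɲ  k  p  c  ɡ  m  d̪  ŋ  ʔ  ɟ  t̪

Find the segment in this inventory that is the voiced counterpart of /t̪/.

/t̪/ is a voiceless dental stop.
The voiced counterpart is a voiced dental stop — in this inventory, /d̪/.

/d̪/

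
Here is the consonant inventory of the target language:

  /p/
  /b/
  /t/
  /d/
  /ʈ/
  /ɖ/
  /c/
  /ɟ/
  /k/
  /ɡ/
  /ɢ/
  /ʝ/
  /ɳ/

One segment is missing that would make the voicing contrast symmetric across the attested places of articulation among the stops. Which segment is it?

place of articulation  voiceless  voiced  
bilabial          p         b       
alveolar          t         d       
retroflex         ʈ         ɖ       
palatal           c         ɟ       
velar             k         ɡ       
uvular            —         ɢ       
The uvular row has no voiceless member, so the gap is the voiceless uvular stop /q/.

/q/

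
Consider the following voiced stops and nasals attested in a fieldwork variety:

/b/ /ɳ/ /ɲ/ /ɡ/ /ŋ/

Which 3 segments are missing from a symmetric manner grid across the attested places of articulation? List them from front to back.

place of articulation  oral stop  nasal   
bilabial          b         —       
retroflex         —         ɳ       
palatal           —         ɲ       
velar             ɡ         ŋ       
Gaps, from front to back: bilabial lacks nasal (/m/); retroflex lacks oral stop (/ɖ/); palatal lacks oral stop (/ɟ/).

/m/, /ɖ/, /ɟ/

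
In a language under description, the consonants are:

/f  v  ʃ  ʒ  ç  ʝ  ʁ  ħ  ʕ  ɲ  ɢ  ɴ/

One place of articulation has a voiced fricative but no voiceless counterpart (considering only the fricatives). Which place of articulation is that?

uvular

labiodental: voiceless /f/, voiced /v/.
postalveolar: voiceless /ʃ/, voiced /ʒ/.
palatal: voiceless /ç/, voiced /ʝ/.
uvular: voiceless —, voiced /ʁ/.
pharyngeal: voiceless /ħ/, voiced /ʕ/.
Every place of articulation has a voiceless member except uvular, where /χ/ would be expected.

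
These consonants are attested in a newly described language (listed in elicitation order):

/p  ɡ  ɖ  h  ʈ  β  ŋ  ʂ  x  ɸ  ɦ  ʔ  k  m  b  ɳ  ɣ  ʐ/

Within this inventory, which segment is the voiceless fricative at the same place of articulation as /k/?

/x/

/k/ is a voiceless velar stop.
The voiceless fricative at the same place is a voiceless velar fricative — in this inventory, /x/.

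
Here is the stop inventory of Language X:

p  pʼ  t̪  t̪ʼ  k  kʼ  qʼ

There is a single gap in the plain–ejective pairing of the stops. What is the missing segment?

Plain: /p/ (bilabial), /t̪/ (dental), /k/ (velar).
Ejective: /pʼ/ (bilabial), /t̪ʼ/ (dental), /kʼ/ (velar), /qʼ/ (uvular).
The uvular row has no plain member, so the gap is the plain uvular stop /q/.

/q/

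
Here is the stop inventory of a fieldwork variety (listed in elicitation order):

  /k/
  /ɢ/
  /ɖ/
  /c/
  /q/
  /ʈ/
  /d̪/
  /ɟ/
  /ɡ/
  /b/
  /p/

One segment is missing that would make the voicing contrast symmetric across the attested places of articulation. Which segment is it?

Voiceless: /p/ (bilabial), /ʈ/ (retroflex), /c/ (palatal), /k/ (velar), /q/ (uvular).
Voiced: /b/ (bilabial), /d̪/ (dental), /ɖ/ (retroflex), /ɟ/ (palatal), /ɡ/ (velar), /ɢ/ (uvular).
The dental row has no voiceless member, so the gap is the voiceless dental stop /t̪/.

/t̪/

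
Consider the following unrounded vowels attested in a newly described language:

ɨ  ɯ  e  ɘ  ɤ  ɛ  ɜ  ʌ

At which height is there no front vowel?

high

Front: /e/ (high-mid), /ɛ/ (low-mid).
Central: /ɨ/ (high), /ɘ/ (high-mid), /ɜ/ (low-mid).
Back: /ɯ/ (high), /ɤ/ (high-mid), /ʌ/ (low-mid).
Every height has a front member except high, where /i/ would be expected.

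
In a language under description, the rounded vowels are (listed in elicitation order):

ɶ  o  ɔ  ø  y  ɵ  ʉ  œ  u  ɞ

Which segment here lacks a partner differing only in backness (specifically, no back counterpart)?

/ɶ/

High: /y/ ~ /ʉ/ ~ /u/
High-mid: /ø/ ~ /ɵ/ ~ /o/
Low-mid: /œ/ ~ /ɞ/ ~ /ɔ/
Low: only /ɶ/ (front); no back partner.
So /ɶ/ is the unpaired segment.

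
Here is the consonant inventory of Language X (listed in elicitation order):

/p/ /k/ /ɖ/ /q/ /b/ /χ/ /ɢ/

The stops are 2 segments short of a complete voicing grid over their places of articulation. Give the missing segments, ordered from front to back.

place of articulation  voiceless  voiced  
bilabial          p         b       
retroflex         —         ɖ       
velar             k         —       
uvular            q         ɢ       
Gaps, from front to back: retroflex lacks voiceless (/ʈ/); velar lacks voiced (/ɡ/).

/ʈ/, /ɡ/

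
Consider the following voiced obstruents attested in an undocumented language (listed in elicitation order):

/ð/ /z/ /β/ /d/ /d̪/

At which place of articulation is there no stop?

place of articulation  stop      fricative
bilabial          —         β       
dental            d̪        ð       
alveolar          d         z       
Every place of articulation has a stop member except bilabial, where /b/ would be expected.

bilabial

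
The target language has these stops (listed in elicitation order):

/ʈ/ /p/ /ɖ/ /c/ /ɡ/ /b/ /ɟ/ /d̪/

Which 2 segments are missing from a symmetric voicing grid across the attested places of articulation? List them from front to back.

/t̪/, /k/

Voiceless: /p/ (bilabial), /ʈ/ (retroflex), /c/ (palatal).
Voiced: /b/ (bilabial), /d̪/ (dental), /ɖ/ (retroflex), /ɟ/ (palatal), /ɡ/ (velar).
Gaps, from front to back: dental lacks voiceless (/t̪/); velar lacks voiceless (/k/).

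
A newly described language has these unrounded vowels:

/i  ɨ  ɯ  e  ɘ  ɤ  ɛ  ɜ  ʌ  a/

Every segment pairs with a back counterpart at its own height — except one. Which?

/a/

High: /i/ ~ /ɨ/ ~ /ɯ/
High-mid: /e/ ~ /ɘ/ ~ /ɤ/
Low-mid: /ɛ/ ~ /ɜ/ ~ /ʌ/
Low: only /a/ (front); no back partner.
So /a/ is the unpaired segment.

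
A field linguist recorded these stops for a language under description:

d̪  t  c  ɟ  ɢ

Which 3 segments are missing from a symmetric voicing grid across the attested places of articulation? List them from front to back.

/t̪/, /d/, /q/

Voiceless: /t/ (alveolar), /c/ (palatal).
Voiced: /d̪/ (dental), /ɟ/ (palatal), /ɢ/ (uvular).
Gaps, from front to back: dental lacks voiceless (/t̪/); alveolar lacks voiced (/d/); uvular lacks voiceless (/q/).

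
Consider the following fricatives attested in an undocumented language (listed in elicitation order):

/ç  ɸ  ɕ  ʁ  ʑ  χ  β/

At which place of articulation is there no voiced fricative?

place of articulation  voiceless  voiced  
bilabial          ɸ         β       
alveolo-palatal   ɕ         ʑ       
palatal           ç         —       
uvular            χ         ʁ       
Every place of articulation has a voiced member except palatal, where /ʝ/ would be expected.

palatal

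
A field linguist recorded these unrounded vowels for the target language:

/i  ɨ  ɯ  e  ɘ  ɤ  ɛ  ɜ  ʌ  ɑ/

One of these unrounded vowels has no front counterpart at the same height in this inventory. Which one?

High: /i/ ~ /ɨ/ ~ /ɯ/
High-mid: /e/ ~ /ɘ/ ~ /ɤ/
Low-mid: /ɛ/ ~ /ɜ/ ~ /ʌ/
Low: only /ɑ/ (back); no front partner.
So /ɑ/ is the unpaired segment.

/ɑ/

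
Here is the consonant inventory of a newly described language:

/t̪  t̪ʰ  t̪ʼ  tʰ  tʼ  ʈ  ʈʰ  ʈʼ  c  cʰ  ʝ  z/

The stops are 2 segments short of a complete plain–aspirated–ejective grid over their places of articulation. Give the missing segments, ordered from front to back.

place of articulation  plain     aspirated  ejective
dental            t̪        t̪ʰ       t̪ʼ     
alveolar          —         tʰ        tʼ      
retroflex         ʈ         ʈʰ        ʈʼ      
palatal           c         cʰ        —       
Gaps, from front to back: alveolar lacks plain (/t/); palatal lacks ejective (/cʼ/).

/t/, /cʼ/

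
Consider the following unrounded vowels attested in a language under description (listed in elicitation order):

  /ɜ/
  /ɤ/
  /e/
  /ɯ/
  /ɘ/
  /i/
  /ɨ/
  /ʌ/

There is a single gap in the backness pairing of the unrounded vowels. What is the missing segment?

/ɛ/

height            front     central   back    
high              i         ɨ         ɯ       
high-mid          e         ɘ         ɤ       
low-mid           —         ɜ         ʌ       
The low-mid row has no front member, so the gap is the low-mid front unrounded vowel /ɛ/.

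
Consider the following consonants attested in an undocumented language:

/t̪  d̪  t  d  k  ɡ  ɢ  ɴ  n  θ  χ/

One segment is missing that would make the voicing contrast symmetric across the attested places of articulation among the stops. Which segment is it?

/q/

Voiceless: /t̪/ (dental), /t/ (alveolar), /k/ (velar).
Voiced: /d̪/ (dental), /d/ (alveolar), /ɡ/ (velar), /ɢ/ (uvular).
The uvular row has no voiceless member, so the gap is the voiceless uvular stop /q/.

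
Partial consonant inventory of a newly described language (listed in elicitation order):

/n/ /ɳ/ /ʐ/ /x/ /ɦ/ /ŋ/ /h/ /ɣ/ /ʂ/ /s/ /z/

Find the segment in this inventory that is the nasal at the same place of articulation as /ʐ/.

/ʐ/ is a voiced retroflex fricative.
The nasal at the same place is a retroflex nasal — in this inventory, /ɳ/.

/ɳ/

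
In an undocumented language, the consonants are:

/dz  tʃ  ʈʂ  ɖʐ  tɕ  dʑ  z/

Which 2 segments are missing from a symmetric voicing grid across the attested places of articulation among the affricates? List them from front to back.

/ts/, /dʒ/

place of articulation  voiceless  voiced  
alveolar          —         dz      
postalveolar      tʃ        —       
retroflex         ʈʂ        ɖʐ      
alveolo-palatal   tɕ        dʑ      
Gaps, from front to back: alveolar lacks voiceless (/ts/); postalveolar lacks voiced (/dʒ/).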